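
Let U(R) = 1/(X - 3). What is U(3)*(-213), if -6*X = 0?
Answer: 71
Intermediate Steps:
X = 0 (X = -⅙*0 = 0)
U(R) = -⅓ (U(R) = 1/(0 - 3) = 1/(-3) = -⅓)
U(3)*(-213) = -⅓*(-213) = 71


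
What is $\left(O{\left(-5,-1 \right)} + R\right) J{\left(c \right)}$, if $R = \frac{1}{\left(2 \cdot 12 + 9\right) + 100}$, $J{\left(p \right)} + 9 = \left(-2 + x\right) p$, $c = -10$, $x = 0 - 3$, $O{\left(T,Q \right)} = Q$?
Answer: $- \frac{5412}{133} \approx -40.692$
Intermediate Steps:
$x = -3$
$J{\left(p \right)} = -9 - 5 p$ ($J{\left(p \right)} = -9 + \left(-2 - 3\right) p = -9 - 5 p$)
$R = \frac{1}{133}$ ($R = \frac{1}{\left(24 + 9\right) + 100} = \frac{1}{33 + 100} = \frac{1}{133} \approx 0.0075188$)
$\left(O{\left(-5,-1 \right)} + R\right) J{\left(c \right)} = \left(-1 + \frac{1}{133}\right) \left(-9 - -50\right) = - \frac{132 \left(-9 + 50\right)}{133} = \left(- \frac{132}{133}\right) 41 = - \frac{5412}{133}$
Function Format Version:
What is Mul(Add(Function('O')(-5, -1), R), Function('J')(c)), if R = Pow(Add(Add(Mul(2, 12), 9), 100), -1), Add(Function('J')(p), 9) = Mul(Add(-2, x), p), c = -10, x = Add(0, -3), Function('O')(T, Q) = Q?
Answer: Rational(-5412, 133) ≈ -40.692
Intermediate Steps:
x = -3
Function('J')(p) = Add(-9, Mul(-5, p)) (Function('J')(p) = Add(-9, Mul(Add(-2, -3), p)) = Add(-9, Mul(-5, p)))
R = Rational(1, 133) (R = Pow(Add(Add(24, 9), 100), -1) = Pow(Add(33, 100), -1) = Pow(133, -1) = Rational(1, 133) ≈ 0.0075188)
Mul(Add(Function('O')(-5, -1), R), Function('J')(c)) = Mul(Add(-1, Rational(1, 133)), Add(-9, Mul(-5, -10))) = Mul(Rational(-132, 133), Add(-9, 50)) = Mul(Rational(-132, 133), 41) = Rational(-5412, 133)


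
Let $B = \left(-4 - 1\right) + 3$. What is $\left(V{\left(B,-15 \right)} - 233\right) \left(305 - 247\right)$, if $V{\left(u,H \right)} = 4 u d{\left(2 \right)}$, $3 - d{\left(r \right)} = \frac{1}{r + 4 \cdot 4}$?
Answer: $- \frac{133922}{9} \approx -14880.0$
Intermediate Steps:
$B = -2$ ($B = -5 + 3 = -2$)
$d{\left(r \right)} = 3 - \frac{1}{16 + r}$ ($d{\left(r \right)} = 3 - \frac{1}{r + 4 \cdot 4} = 3 - \frac{1}{r + 16} = 3 - \frac{1}{16 + r}$)
$V{\left(u,H \right)} = \frac{106 u}{9}$ ($V{\left(u,H \right)} = 4 u \frac{47 + 3 \cdot 2}{16 + 2} = 4 u \frac{47 + 6}{18} = 4 u \frac{1}{18} \cdot 53 = 4 u \frac{53}{18} = \frac{106 u}{9}$)
$\left(V{\left(B,-15 \right)} - 233\right) \left(305 - 247\right) = \left(\frac{106}{9} \left(-2\right) - 233\right) \left(305 - 247\right) = \left(- \frac{212}{9} - 233\right) 58 = \left(- \frac{2309}{9}\right) 58 = - \frac{133922}{9}$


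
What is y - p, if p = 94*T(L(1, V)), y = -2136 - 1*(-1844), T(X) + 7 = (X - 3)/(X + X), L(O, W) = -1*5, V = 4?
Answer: 1454/5 ≈ 290.80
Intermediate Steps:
L(O, W) = -5
T(X) = -7 + (-3 + X)/(2*X) (T(X) = -7 + (X - 3)/(X + X) = -7 + (-3 + X)/((2*X)) = -7 + (-3 + X)*(1/(2*X)) = -7 + (-3 + X)/(2*X))
y = -292 (y = -2136 + 1844 = -292)
p = -2914/5 (p = 94*((½)*(-3 - 13*(-5))/(-5)) = 94*((½)*(-⅕)*(-3 + 65)) = 94*((½)*(-⅕)*62) = 94*(-31/5) = -2914/5 ≈ -582.80)
y - p = -292 - 1*(-2914/5) = -292 + 2914/5 = 1454/5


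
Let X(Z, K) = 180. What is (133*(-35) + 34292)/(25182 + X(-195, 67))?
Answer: 3293/2818 ≈ 1.1686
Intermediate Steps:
(133*(-35) + 34292)/(25182 + X(-195, 67)) = (133*(-35) + 34292)/(25182 + 180) = (-4655 + 34292)/25362 = 29637*(1/25362) = 3293/2818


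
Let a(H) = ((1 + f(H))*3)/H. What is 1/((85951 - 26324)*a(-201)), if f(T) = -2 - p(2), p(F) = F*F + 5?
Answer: 67/596270 ≈ 0.00011237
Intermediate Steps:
p(F) = 5 + F² (p(F) = F² + 5 = 5 + F²)
f(T) = -11 (f(T) = -2 - (5 + 2²) = -2 - (5 + 4) = -2 - 1*9 = -2 - 9 = -11)
a(H) = -30/H (a(H) = ((1 - 11)*3)/H = (-10*3)/H = -30/H)
1/((85951 - 26324)*a(-201)) = 1/((85951 - 26324)*((-30/(-201)))) = 1/(59627*((-30*(-1/201)))) = 1/(59627*(10/67)) = (1/59627)*(67/10) = 67/596270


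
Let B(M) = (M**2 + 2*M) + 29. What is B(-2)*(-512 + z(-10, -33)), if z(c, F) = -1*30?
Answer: -15718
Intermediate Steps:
z(c, F) = -30
B(M) = 29 + M**2 + 2*M
B(-2)*(-512 + z(-10, -33)) = (29 + (-2)**2 + 2*(-2))*(-512 - 30) = (29 + 4 - 4)*(-542) = 29*(-542) = -15718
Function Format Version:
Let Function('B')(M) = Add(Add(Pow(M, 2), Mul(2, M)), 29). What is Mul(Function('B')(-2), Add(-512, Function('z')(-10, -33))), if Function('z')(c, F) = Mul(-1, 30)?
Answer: -15718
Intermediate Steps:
Function('z')(c, F) = -30
Function('B')(M) = Add(29, Pow(M, 2), Mul(2, M))
Mul(Function('B')(-2), Add(-512, Function('z')(-10, -33))) = Mul(Add(29, Pow(-2, 2), Mul(2, -2)), Add(-512, -30)) = Mul(Add(29, 4, -4), -542) = Mul(29, -542) = -15718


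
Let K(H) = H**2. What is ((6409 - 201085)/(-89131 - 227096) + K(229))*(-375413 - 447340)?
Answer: -4548029057692533/105409 ≈ -4.3146e+10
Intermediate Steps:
((6409 - 201085)/(-89131 - 227096) + K(229))*(-375413 - 447340) = ((6409 - 201085)/(-89131 - 227096) + 229**2)*(-375413 - 447340) = (-194676/(-316227) + 52441)*(-822753) = (-194676*(-1/316227) + 52441)*(-822753) = (64892/105409 + 52441)*(-822753) = (5527818261/105409)*(-822753) = -4548029057692533/105409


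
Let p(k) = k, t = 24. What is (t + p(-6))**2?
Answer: 324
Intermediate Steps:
(t + p(-6))**2 = (24 - 6)**2 = 18**2 = 324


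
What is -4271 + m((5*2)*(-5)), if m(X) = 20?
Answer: -4251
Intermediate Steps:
-4271 + m((5*2)*(-5)) = -4271 + 20 = -4251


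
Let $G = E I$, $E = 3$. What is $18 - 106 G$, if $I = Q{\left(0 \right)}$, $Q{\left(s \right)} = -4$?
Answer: $1290$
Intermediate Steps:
$I = -4$
$G = -12$ ($G = 3 \left(-4\right) = -12$)
$18 - 106 G = 18 - -1272 = 18 + 1272 = 1290$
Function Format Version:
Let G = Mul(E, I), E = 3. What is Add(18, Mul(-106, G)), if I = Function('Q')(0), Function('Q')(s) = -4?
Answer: 1290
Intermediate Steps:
I = -4
G = -12 (G = Mul(3, -4) = -12)
Add(18, Mul(-106, G)) = Add(18, Mul(-106, -12)) = Add(18, 1272) = 1290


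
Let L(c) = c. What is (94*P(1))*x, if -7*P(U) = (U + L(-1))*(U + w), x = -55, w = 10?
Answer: 0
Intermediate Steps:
P(U) = -(-1 + U)*(10 + U)/7 (P(U) = -(U - 1)*(U + 10)/7 = -(-1 + U)*(10 + U)/7)
(94*P(1))*x = (94*(10/7 - 9/7*1 - ⅐*1²))*(-55) = (94*(10/7 - 9/7 - ⅐*1))*(-55) = (94*(10/7 - 9/7 - ⅐))*(-55) = (94*0)*(-55) = 0*(-55) = 0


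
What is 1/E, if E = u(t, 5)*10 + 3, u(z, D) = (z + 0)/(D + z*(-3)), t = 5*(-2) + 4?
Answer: 23/9 ≈ 2.5556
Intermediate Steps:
t = -6 (t = -10 + 4 = -6)
u(z, D) = z/(D - 3*z)
E = 9/23 (E = -6/(5 - 3*(-6))*10 + 3 = -6/(5 + 18)*10 + 3 = -6/23*10 + 3 = -60/23 + 3 = 9/23 ≈ 0.39130)
1/E = 1/(9/23) = 23/9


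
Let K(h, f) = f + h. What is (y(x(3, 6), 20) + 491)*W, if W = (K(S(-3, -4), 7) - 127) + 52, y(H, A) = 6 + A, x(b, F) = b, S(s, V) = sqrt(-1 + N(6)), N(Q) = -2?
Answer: -35156 + 517*I*sqrt(3) ≈ -35156.0 + 895.47*I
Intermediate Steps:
S(s, V) = I*sqrt(3) (S(s, V) = sqrt(-1 - 2) = sqrt(-3) = I*sqrt(3))
W = -68 + I*sqrt(3) (W = ((7 + I*sqrt(3)) - 127) + 52 = (-120 + I*sqrt(3)) + 52 = -68 + I*sqrt(3) ≈ -68.0 + 1.732*I)
(y(x(3, 6), 20) + 491)*W = ((6 + 20) + 491)*(-68 + I*sqrt(3)) = (26 + 491)*(-68 + I*sqrt(3)) = 517*(-68 + I*sqrt(3)) = -35156 + 517*I*sqrt(3)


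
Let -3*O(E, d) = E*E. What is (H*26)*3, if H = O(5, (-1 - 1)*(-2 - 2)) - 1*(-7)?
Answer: -104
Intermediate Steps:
O(E, d) = -E**2/3 (O(E, d) = -E*E/3 = -E**2/3)
H = -4/3 (H = -1/3*5**2 - 1*(-7) = -1/3*25 + 7 = -25/3 + 7 = -4/3 ≈ -1.3333)
(H*26)*3 = -4/3*26*3 = -104/3*3 = -104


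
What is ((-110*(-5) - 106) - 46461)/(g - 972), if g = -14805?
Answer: 5113/1753 ≈ 2.9167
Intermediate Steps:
((-110*(-5) - 106) - 46461)/(g - 972) = ((-110*(-5) - 106) - 46461)/(-14805 - 972) = ((550 - 106) - 46461)/(-15777) = (444 - 46461)*(-1/15777) = -46017*(-1/15777) = 5113/1753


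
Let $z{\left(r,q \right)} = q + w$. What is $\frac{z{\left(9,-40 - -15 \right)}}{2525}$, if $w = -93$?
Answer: $- \frac{118}{2525} \approx -0.046733$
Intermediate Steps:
$z{\left(r,q \right)} = -93 + q$ ($z{\left(r,q \right)} = q - 93 = -93 + q$)
$\frac{z{\left(9,-40 - -15 \right)}}{2525} = \frac{-93 - 25}{2525} = \left(-93 + \left(-40 + 15\right)\right) \frac{1}{2525} = \left(-93 - 25\right) \frac{1}{2525} = \left(-118\right) \frac{1}{2525} = - \frac{118}{2525}$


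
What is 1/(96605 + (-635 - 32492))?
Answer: 1/63478 ≈ 1.5753e-5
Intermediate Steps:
1/(96605 + (-635 - 32492)) = 1/(96605 - 33127) = 1/63478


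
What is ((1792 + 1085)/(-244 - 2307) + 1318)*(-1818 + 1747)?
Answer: -238513211/2551 ≈ -93498.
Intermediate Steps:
((1792 + 1085)/(-244 - 2307) + 1318)*(-1818 + 1747) = (2877/(-2551) + 1318)*(-71) = (2877*(-1/2551) + 1318)*(-71) = (-2877/2551 + 1318)*(-71) = (3359341/2551)*(-71) = -238513211/2551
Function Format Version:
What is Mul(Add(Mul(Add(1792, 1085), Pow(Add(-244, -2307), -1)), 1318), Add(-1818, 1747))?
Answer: Rational(-238513211, 2551) ≈ -93498.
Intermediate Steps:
Mul(Add(Mul(Add(1792, 1085), Pow(Add(-244, -2307), -1)), 1318), Add(-1818, 1747)) = Mul(Add(Mul(2877, Pow(-2551, -1)), 1318), -71) = Mul(Add(Mul(2877, Rational(-1, 2551)), 1318), -71) = Mul(Add(Rational(-2877, 2551), 1318), -71) = Mul(Rational(3359341, 2551), -71) = Rational(-238513211, 2551)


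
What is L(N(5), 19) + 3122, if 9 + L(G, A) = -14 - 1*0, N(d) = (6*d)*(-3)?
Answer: 3099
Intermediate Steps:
N(d) = -18*d
L(G, A) = -23 (L(G, A) = -9 + (-14 - 1*0) = -9 + (-14 + 0) = -9 - 14 = -23)
L(N(5), 19) + 3122 = -23 + 3122 = 3099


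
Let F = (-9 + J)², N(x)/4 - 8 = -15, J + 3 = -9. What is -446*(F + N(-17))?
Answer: -184198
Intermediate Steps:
J = -12 (J = -3 - 9 = -12)
N(x) = -28 (N(x) = 32 + 4*(-15) = 32 - 60 = -28)
F = 441 (F = (-9 - 12)² = (-21)² = 441)
-446*(F + N(-17)) = -446*(441 - 28) = -446*413 = -184198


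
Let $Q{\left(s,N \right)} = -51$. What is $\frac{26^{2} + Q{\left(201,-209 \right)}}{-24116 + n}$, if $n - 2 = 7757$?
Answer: $- \frac{625}{16357} \approx -0.03821$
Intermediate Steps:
$n = 7759$ ($n = 2 + 7757 = 7759$)
$\frac{26^{2} + Q{\left(201,-209 \right)}}{-24116 + n} = \frac{26^{2} - 51}{-24116 + 7759} = \frac{676 - 51}{-16357} = 625 \left(- \frac{1}{16357}\right) = - \frac{625}{16357}$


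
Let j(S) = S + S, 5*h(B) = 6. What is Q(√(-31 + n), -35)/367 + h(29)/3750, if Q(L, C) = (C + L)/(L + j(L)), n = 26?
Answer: 4226/3440625 + 7*I*√5/1101 ≈ 0.0012283 + 0.014217*I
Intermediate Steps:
h(B) = 6/5 (h(B) = (⅕)*6 = 6/5)
j(S) = 2*S
Q(L, C) = (C + L)/(3*L) (Q(L, C) = (C + L)/(L + 2*L) = (C + L)/((3*L)) = (C + L)*(1/(3*L)) = (C + L)/(3*L))
Q(√(-31 + n), -35)/367 + h(29)/3750 = ((-35 + √(-31 + 26))/(3*(√(-31 + 26))))/367 + (6/5)/3750 = ((-35 + √(-5))/(3*(√(-5))))*(1/367) + (6/5)*(1/3750) = ((-35 + I*√5)/(3*((I*√5))))*(1/367) + 1/3125 = ((-I*√5/5)*(-35 + I*√5)/3)*(1/367) + 1/3125 = -I*√5*(-35 + I*√5)/15*(1/367) + 1/3125 = -I*√5*(-35 + I*√5)/5505 + 1/3125 = 1/3125 - I*√5*(-35 + I*√5)/5505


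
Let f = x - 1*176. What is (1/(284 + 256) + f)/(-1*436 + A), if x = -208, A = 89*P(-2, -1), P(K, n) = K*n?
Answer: 207359/139320 ≈ 1.4884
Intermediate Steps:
A = 178 (A = 89*(-2*(-1)) = 89*2 = 178)
f = -384 (f = -208 - 1*176 = -208 - 176 = -384)
(1/(284 + 256) + f)/(-1*436 + A) = (1/(284 + 256) - 384)/(-1*436 + 178) = (1/540 - 384)/(-436 + 178) = (1/540 - 384)/(-258) = -207359/540*(-1/258) = 207359/139320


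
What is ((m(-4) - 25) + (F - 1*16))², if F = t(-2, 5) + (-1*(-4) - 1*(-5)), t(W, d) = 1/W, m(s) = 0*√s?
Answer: 4225/4 ≈ 1056.3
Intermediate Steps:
m(s) = 0
F = 17/2 (F = 1/(-2) + (-1*(-4) - 1*(-5)) = -½ + (4 + 5) = -½ + 9 = 17/2 ≈ 8.5000)
((m(-4) - 25) + (F - 1*16))² = ((0 - 25) + (17/2 - 1*16))² = (-25 + (17/2 - 16))² = (-25 - 15/2)² = (-65/2)² = 4225/4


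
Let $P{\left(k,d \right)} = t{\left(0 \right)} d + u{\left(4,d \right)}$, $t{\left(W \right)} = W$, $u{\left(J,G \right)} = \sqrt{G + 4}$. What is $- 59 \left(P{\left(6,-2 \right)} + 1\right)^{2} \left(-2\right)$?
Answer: $354 + 236 \sqrt{2} \approx 687.75$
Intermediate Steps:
$u{\left(J,G \right)} = \sqrt{4 + G}$
$P{\left(k,d \right)} = \sqrt{4 + d}$ ($P{\left(k,d \right)} = 0 d + \sqrt{4 + d} = 0 + \sqrt{4 + d} = \sqrt{4 + d}$)
$- 59 \left(P{\left(6,-2 \right)} + 1\right)^{2} \left(-2\right) = - 59 \left(\sqrt{4 - 2} + 1\right)^{2} \left(-2\right) = - 59 \left(\sqrt{2} + 1\right)^{2} \left(-2\right) = - 59 \left(1 + \sqrt{2}\right)^{2} \left(-2\right) = - 59 \left(- 2 \left(1 + \sqrt{2}\right)^{2}\right) = 118 \left(1 + \sqrt{2}\right)^{2}$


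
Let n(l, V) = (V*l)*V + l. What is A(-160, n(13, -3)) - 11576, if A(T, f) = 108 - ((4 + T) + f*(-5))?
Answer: -10662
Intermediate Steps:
n(l, V) = l + l*V**2 (n(l, V) = l*V**2 + l = l + l*V**2)
A(T, f) = 104 - T + 5*f (A(T, f) = 108 - ((4 + T) - 5*f) = 108 - (4 + T - 5*f) = 108 + (-4 - T + 5*f) = 104 - T + 5*f)
A(-160, n(13, -3)) - 11576 = (104 - 1*(-160) + 5*(13*(1 + (-3)**2))) - 11576 = (104 + 160 + 5*(13*(1 + 9))) - 11576 = (104 + 160 + 5*(13*10)) - 11576 = (104 + 160 + 5*130) - 11576 = (104 + 160 + 650) - 11576 = 914 - 11576 = -10662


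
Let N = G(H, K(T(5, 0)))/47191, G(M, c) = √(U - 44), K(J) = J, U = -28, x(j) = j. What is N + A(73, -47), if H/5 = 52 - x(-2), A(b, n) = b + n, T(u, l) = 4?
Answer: 26 + 6*I*√2/47191 ≈ 26.0 + 0.00017981*I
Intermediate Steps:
H = 270 (H = 5*(52 - 1*(-2)) = 5*(52 + 2) = 5*54 = 270)
G(M, c) = 6*I*√2 (G(M, c) = √(-28 - 44) = √(-72) = 6*I*√2)
N = 6*I*√2/47191 (N = (6*I*√2)/47191 = (6*I*√2)*(1/47191) = 6*I*√2/47191 ≈ 0.00017981*I)
N + A(73, -47) = 6*I*√2/47191 + (73 - 47) = 6*I*√2/47191 + 26 = 26 + 6*I*√2/47191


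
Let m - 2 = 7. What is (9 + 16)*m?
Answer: 225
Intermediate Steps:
m = 9 (m = 2 + 7 = 9)
(9 + 16)*m = (9 + 16)*9 = 25*9 = 225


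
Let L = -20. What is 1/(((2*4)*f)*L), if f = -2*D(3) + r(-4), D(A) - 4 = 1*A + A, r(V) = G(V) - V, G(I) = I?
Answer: 1/3200 ≈ 0.00031250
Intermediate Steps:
r(V) = 0 (r(V) = V - V = 0)
D(A) = 4 + 2*A (D(A) = 4 + (1*A + A) = 4 + (A + A) = 4 + 2*A)
f = -20 (f = -2*(4 + 2*3) + 0 = -2*(4 + 6) + 0 = -2*10 + 0 = -20 + 0 = -20)
1/(((2*4)*f)*L) = 1/(((2*4)*(-20))*(-20)) = 1/((8*(-20))*(-20)) = 1/(-160*(-20)) = 1/3200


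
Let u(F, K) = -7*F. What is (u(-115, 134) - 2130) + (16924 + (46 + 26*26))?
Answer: 16321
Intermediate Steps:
(u(-115, 134) - 2130) + (16924 + (46 + 26*26)) = (-7*(-115) - 2130) + (16924 + (46 + 26*26)) = (805 - 2130) + (16924 + (46 + 676)) = -1325 + (16924 + 722) = -1325 + 17646 = 16321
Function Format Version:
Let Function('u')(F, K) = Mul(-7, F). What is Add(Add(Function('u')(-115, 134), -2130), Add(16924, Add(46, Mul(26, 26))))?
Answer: 16321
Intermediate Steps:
Add(Add(Function('u')(-115, 134), -2130), Add(16924, Add(46, Mul(26, 26)))) = Add(Add(Mul(-7, -115), -2130), Add(16924, Add(46, Mul(26, 26)))) = Add(Add(805, -2130), Add(16924, Add(46, 676))) = Add(-1325, Add(16924, 722)) = Add(-1325, 17646) = 16321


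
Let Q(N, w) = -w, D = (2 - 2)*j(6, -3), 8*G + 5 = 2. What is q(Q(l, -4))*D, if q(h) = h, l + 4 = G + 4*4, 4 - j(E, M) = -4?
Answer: 0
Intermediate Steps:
G = -3/8 (G = -5/8 + (⅛)*2 = -5/8 + ¼ = -3/8 ≈ -0.37500)
j(E, M) = 8 (j(E, M) = 4 - 1*(-4) = 4 + 4 = 8)
l = 93/8 (l = -4 + (-3/8 + 4*4) = -4 + (-3/8 + 16) = -4 + 125/8 = 93/8 ≈ 11.625)
D = 0 (D = (2 - 2)*8 = 0*8 = 0)
q(Q(l, -4))*D = -1*(-4)*0 = 4*0 = 0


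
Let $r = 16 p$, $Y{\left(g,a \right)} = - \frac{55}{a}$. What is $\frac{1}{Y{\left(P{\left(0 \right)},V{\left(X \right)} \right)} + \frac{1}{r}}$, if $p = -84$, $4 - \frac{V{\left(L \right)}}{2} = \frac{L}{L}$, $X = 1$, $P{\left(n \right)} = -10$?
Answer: $- \frac{448}{4107} \approx -0.10908$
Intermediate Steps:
$V{\left(L \right)} = 6$ ($V{\left(L \right)} = 8 - 2 \frac{L}{L} = 8 - 2 = 6$)
$r = -1344$ ($r = 16 \left(-84\right) = -1344$)
$\frac{1}{Y{\left(P{\left(0 \right)},V{\left(X \right)} \right)} + \frac{1}{r}} = \frac{1}{- \frac{55}{6} + \frac{1}{-1344}} = \frac{1}{\left(-55\right) \frac{1}{6} - \frac{1}{1344}} = \frac{1}{- \frac{55}{6} - \frac{1}{1344}} = \frac{1}{- \frac{4107}{448}} = - \frac{448}{4107}$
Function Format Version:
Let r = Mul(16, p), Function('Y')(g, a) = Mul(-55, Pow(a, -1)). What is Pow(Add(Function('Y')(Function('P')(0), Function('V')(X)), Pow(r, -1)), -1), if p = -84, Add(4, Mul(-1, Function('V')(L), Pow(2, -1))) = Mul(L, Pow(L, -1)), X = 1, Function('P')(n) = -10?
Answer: Rational(-448, 4107) ≈ -0.10908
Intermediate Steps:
Function('V')(L) = 6 (Function('V')(L) = Add(8, Mul(-2, Mul(L, Pow(L, -1)))) = Add(8, Mul(-2, 1)) = Add(8, -2) = 6)
r = -1344 (r = Mul(16, -84) = -1344)
Pow(Add(Function('Y')(Function('P')(0), Function('V')(X)), Pow(r, -1)), -1) = Pow(Add(Mul(-55, Pow(6, -1)), Pow(-1344, -1)), -1) = Pow(Add(Mul(-55, Rational(1, 6)), Rational(-1, 1344)), -1) = Pow(Add(Rational(-55, 6), Rational(-1, 1344)), -1) = Pow(Rational(-4107, 448), -1) = Rational(-448, 4107)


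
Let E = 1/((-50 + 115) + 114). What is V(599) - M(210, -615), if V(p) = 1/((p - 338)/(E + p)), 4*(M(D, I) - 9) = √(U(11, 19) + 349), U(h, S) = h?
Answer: -313249/46719 - 3*√10/2 ≈ -11.448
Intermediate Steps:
E = 1/179 (E = 1/(65 + 114) = 1/179 ≈ 0.0055866)
M(D, I) = 9 + 3*√10/2 (M(D, I) = 9 + √(11 + 349)/4 = 9 + √360/4 = 9 + (6*√10)/4 = 9 + 3*√10/2)
V(p) = (1/179 + p)/(-338 + p) (V(p) = 1/((p - 338)/(1/179 + p)) = 1/((-338 + p)/(1/179 + p)) = (1/179 + p)/(-338 + p))
V(599) - M(210, -615) = (1/179 + 599)/(-338 + 599) - (9 + 3*√10/2) = (107222/179)/261 + (-9 - 3*√10/2) = (1/261)*(107222/179) + (-9 - 3*√10/2) = 107222/46719 + (-9 - 3*√10/2) = -313249/46719 - 3*√10/2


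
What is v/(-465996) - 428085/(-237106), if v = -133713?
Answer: 38531675373/18415074596 ≈ 2.0924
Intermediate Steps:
v/(-465996) - 428085/(-237106) = -133713/(-465996) - 428085/(-237106) = -133713*(-1/465996) - 428085*(-1/237106) = 44571/155332 + 428085/237106 = 38531675373/18415074596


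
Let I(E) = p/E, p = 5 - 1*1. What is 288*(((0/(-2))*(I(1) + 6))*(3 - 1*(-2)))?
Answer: 0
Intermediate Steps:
p = 4 (p = 5 - 1 = 4)
I(E) = 4/E
288*(((0/(-2))*(I(1) + 6))*(3 - 1*(-2))) = 288*(((0/(-2))*(4/1 + 6))*(3 - 1*(-2))) = 288*(((0*(-½))*(4*1 + 6))*(3 + 2)) = 288*((0*(4 + 6))*5) = 288*((0*10)*5) = 288*(0*5) = 288*0 = 0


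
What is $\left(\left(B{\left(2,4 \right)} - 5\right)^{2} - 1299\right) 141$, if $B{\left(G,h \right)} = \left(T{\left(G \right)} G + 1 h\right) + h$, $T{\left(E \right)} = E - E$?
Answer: $-181890$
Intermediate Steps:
$T{\left(E \right)} = 0$
$B{\left(G,h \right)} = 2 h$ ($B{\left(G,h \right)} = \left(0 G + 1 h\right) + h = \left(0 + h\right) + h = h + h = 2 h$)
$\left(\left(B{\left(2,4 \right)} - 5\right)^{2} - 1299\right) 141 = \left(\left(2 \cdot 4 - 5\right)^{2} - 1299\right) 141 = \left(\left(8 - 5\right)^{2} - 1299\right) 141 = \left(3^{2} - 1299\right) 141 = \left(9 - 1299\right) 141 = \left(-1290\right) 141 = -181890$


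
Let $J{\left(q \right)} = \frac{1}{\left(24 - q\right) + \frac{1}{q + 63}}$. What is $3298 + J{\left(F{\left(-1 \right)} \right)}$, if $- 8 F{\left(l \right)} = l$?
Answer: $\frac{318323702}{96519} \approx 3298.0$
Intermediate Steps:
$F{\left(l \right)} = - \frac{l}{8}$
$J{\left(q \right)} = \frac{1}{24 + \frac{1}{63 + q} - q}$ ($J{\left(q \right)} = \frac{1}{\left(24 - q\right) + \frac{1}{63 + q}} = \frac{1}{24 + \frac{1}{63 + q} - q}$)
$3298 + J{\left(F{\left(-1 \right)} \right)} = 3298 + \frac{-63 - \left(- \frac{1}{8}\right) \left(-1\right)}{-1513 + \left(\left(- \frac{1}{8}\right) \left(-1\right)\right)^{2} + 39 \left(\left(- \frac{1}{8}\right) \left(-1\right)\right)} = 3298 + \frac{-63 - \frac{1}{8}}{-1513 + \left(\frac{1}{8}\right)^{2} + 39 \cdot \frac{1}{8}} = 3298 + \frac{-63 - \frac{1}{8}}{-1513 + \frac{1}{64} + \frac{39}{8}} = 3298 + \frac{1}{- \frac{96519}{64}} \left(- \frac{505}{8}\right) = 3298 - - \frac{4040}{96519} = 3298 + \frac{4040}{96519} = \frac{318323702}{96519}$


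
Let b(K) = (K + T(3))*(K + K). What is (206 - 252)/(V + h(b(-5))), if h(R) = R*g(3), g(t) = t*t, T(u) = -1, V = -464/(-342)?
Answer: -3933/46286 ≈ -0.084972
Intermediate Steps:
V = 232/171 (V = -464*(-1/342) = 232/171 ≈ 1.3567)
g(t) = t²
b(K) = 2*K*(-1 + K) (b(K) = (K - 1)*(K + K) = (-1 + K)*(2*K) = 2*K*(-1 + K))
h(R) = 9*R (h(R) = R*3² = R*9 = 9*R)
(206 - 252)/(V + h(b(-5))) = (206 - 252)/(232/171 + 9*(2*(-5)*(-1 - 5))) = -46/(232/171 + 9*(2*(-5)*(-6))) = -46/(232/171 + 9*60) = -46/(232/171 + 540) = -46/92572/171 = -46*171/92572 = -3933/46286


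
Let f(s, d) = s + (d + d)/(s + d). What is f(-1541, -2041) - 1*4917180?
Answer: -8809427270/1791 ≈ -4.9187e+6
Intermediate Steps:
f(s, d) = s + 2*d/(d + s) (f(s, d) = s + (2*d)/(d + s) = s + 2*d/(d + s))
f(-1541, -2041) - 1*4917180 = ((-1541)**2 + 2*(-2041) - 2041*(-1541))/(-2041 - 1541) - 1*4917180 = (2374681 - 4082 + 3145181)/(-3582) - 4917180 = -1/3582*5515780 - 4917180 = -2757890/1791 - 4917180 = -8809427270/1791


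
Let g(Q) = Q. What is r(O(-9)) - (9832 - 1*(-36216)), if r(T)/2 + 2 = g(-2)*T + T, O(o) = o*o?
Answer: -46214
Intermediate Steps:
O(o) = o**2
r(T) = -4 - 2*T (r(T) = -4 + 2*(-2*T + T) = -4 + 2*(-T) = -4 - 2*T)
r(O(-9)) - (9832 - 1*(-36216)) = (-4 - 2*(-9)**2) - (9832 - 1*(-36216)) = (-4 - 2*81) - (9832 + 36216) = (-4 - 162) - 1*46048 = -166 - 46048 = -46214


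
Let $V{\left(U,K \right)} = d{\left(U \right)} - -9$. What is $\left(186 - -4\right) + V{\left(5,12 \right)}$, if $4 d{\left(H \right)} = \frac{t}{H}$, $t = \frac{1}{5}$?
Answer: $\frac{19901}{100} \approx 199.01$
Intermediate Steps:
$t = \frac{1}{5} \approx 0.2$
$d{\left(H \right)} = \frac{1}{20 H}$ ($d{\left(H \right)} = \frac{\frac{1}{5} \frac{1}{H}}{4} = \frac{1}{20 H}$)
$V{\left(U,K \right)} = 9 + \frac{1}{20 U}$ ($V{\left(U,K \right)} = \frac{1}{20 U} - -9 = \frac{1}{20 U} + 9 = 9 + \frac{1}{20 U}$)
$\left(186 - -4\right) + V{\left(5,12 \right)} = \left(186 - -4\right) + \left(9 + \frac{1}{20 \cdot 5}\right) = \left(186 + \left(7 - 3\right)\right) + \left(9 + \frac{1}{20} \cdot \frac{1}{5}\right) = \left(186 + 4\right) + \left(9 + \frac{1}{100}\right) = 190 + \frac{901}{100} = \frac{19901}{100}$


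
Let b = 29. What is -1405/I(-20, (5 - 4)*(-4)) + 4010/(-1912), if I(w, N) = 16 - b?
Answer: 1317115/12428 ≈ 105.98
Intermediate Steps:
I(w, N) = -13 (I(w, N) = 16 - 1*29 = 16 - 29 = -13)
-1405/I(-20, (5 - 4)*(-4)) + 4010/(-1912) = -1405/(-13) + 4010/(-1912) = -1405*(-1/13) + 4010*(-1/1912) = 1405/13 - 2005/956 = 1317115/12428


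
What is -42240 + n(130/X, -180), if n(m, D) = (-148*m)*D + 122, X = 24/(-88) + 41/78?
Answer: 2962285994/217 ≈ 1.3651e+7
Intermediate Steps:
X = 217/858 (X = 24*(-1/88) + 41*(1/78) = -3/11 + 41/78 = 217/858 ≈ 0.25291)
n(m, D) = 122 - 148*D*m (n(m, D) = -148*D*m + 122 = 122 - 148*D*m)
-42240 + n(130/X, -180) = -42240 + (122 - 148*(-180)*130/(217/858)) = -42240 + (122 - 148*(-180)*130*(858/217)) = -42240 + (122 - 148*(-180)*111540/217) = -42240 + (122 + 2971425600/217) = -42240 + 2971452074/217 = 2962285994/217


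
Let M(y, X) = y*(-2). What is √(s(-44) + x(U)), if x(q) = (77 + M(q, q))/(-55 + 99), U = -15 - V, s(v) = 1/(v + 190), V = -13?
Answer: √4765805/1606 ≈ 1.3593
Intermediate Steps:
M(y, X) = -2*y
s(v) = 1/(190 + v)
U = -2 (U = -15 - 1*(-13) = -15 + 13 = -2)
x(q) = 7/4 - q/22 (x(q) = (77 - 2*q)/(-55 + 99) = (77 - 2*q)/44 = (77 - 2*q)*(1/44) = 7/4 - q/22)
√(s(-44) + x(U)) = √(1/(190 - 44) + (7/4 - 1/22*(-2))) = √(1/146 + (7/4 + 1/11)) = √(1/146 + 81/44) = √(5935/3212) = √4765805/1606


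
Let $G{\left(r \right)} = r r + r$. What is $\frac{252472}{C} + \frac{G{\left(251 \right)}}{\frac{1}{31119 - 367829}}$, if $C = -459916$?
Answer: $- \frac{2448774556663798}{114979} \approx -2.1298 \cdot 10^{10}$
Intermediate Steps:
$G{\left(r \right)} = r + r^{2}$ ($G{\left(r \right)} = r^{2} + r = r + r^{2}$)
$\frac{252472}{C} + \frac{G{\left(251 \right)}}{\frac{1}{31119 - 367829}} = \frac{252472}{-459916} + \frac{251 \left(1 + 251\right)}{\frac{1}{31119 - 367829}} = 252472 \left(- \frac{1}{459916}\right) + \frac{251 \cdot 252}{\frac{1}{-336710}} = - \frac{63118}{114979} + \frac{63252}{- \frac{1}{336710}} = - \frac{63118}{114979} + 63252 \left(-336710\right) = - \frac{63118}{114979} - 21297580920 = - \frac{2448774556663798}{114979}$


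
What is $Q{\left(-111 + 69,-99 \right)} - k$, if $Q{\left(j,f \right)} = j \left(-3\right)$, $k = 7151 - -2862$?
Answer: $-9887$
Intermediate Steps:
$k = 10013$ ($k = 7151 + 2862 = 10013$)
$Q{\left(j,f \right)} = - 3 j$
$Q{\left(-111 + 69,-99 \right)} - k = - 3 \left(-111 + 69\right) - 10013 = \left(-3\right) \left(-42\right) - 10013 = 126 - 10013 = -9887$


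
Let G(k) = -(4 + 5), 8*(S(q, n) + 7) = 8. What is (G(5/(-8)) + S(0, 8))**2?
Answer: 225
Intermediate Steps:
S(q, n) = -6 (S(q, n) = -7 + (1/8)*8 = -7 + 1 = -6)
G(k) = -9 (G(k) = -1*9 = -9)
(G(5/(-8)) + S(0, 8))**2 = (-9 - 6)**2 = (-15)**2 = 225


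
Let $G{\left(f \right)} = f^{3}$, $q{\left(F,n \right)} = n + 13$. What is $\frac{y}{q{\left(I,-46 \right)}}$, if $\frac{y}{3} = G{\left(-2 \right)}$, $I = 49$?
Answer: $\frac{8}{11} \approx 0.72727$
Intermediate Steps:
$q{\left(F,n \right)} = 13 + n$
$y = -24$ ($y = 3 \left(-2\right)^{3} = 3 \left(-8\right) = -24$)
$\frac{y}{q{\left(I,-46 \right)}} = \frac{1}{13 - 46} \left(-24\right) = \frac{1}{-33} \left(-24\right) = \left(- \frac{1}{33}\right) \left(-24\right) = \frac{8}{11}$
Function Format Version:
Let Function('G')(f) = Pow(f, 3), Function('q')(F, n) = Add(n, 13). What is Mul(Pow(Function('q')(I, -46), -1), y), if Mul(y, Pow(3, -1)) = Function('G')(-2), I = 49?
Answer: Rational(8, 11) ≈ 0.72727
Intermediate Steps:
Function('q')(F, n) = Add(13, n)
y = -24 (y = Mul(3, Pow(-2, 3)) = Mul(3, -8) = -24)
Mul(Pow(Function('q')(I, -46), -1), y) = Mul(Pow(Add(13, -46), -1), -24) = Mul(Pow(-33, -1), -24) = Mul(Rational(-1, 33), -24) = Rational(8, 11)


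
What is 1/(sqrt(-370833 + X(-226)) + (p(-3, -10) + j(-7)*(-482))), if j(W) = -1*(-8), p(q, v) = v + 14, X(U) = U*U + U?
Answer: -1284/5052629 - I*sqrt(319983)/15157887 ≈ -0.00025413 - 3.7319e-5*I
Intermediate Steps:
X(U) = U + U**2 (X(U) = U**2 + U = U + U**2)
p(q, v) = 14 + v
j(W) = 8
1/(sqrt(-370833 + X(-226)) + (p(-3, -10) + j(-7)*(-482))) = 1/(sqrt(-370833 - 226*(1 - 226)) + ((14 - 10) + 8*(-482))) = 1/(sqrt(-370833 - 226*(-225)) + (4 - 3856)) = 1/(sqrt(-370833 + 50850) - 3852) = 1/(sqrt(-319983) - 3852) = 1/(I*sqrt(319983) - 3852) = 1/(-3852 + I*sqrt(319983))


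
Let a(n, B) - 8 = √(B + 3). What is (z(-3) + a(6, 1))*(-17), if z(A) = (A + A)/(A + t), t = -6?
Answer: -544/3 ≈ -181.33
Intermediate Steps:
z(A) = 2*A/(-6 + A) (z(A) = (A + A)/(A - 6) = (2*A)/(-6 + A) = 2*A/(-6 + A))
a(n, B) = 8 + √(3 + B) (a(n, B) = 8 + √(B + 3) = 8 + √(3 + B))
(z(-3) + a(6, 1))*(-17) = (2*(-3)/(-6 - 3) + (8 + √(3 + 1)))*(-17) = (2*(-3)/(-9) + (8 + √4))*(-17) = (2*(-3)*(-⅑) + (8 + 2))*(-17) = (⅔ + 10)*(-17) = (32/3)*(-17) = -544/3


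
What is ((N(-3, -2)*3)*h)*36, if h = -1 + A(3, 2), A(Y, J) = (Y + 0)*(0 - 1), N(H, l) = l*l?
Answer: -1728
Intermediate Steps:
N(H, l) = l²
A(Y, J) = -Y (A(Y, J) = Y*(-1) = -Y)
h = -4 (h = -1 - 1*3 = -1 - 3 = -4)
((N(-3, -2)*3)*h)*36 = (((-2)²*3)*(-4))*36 = ((4*3)*(-4))*36 = (12*(-4))*36 = -48*36 = -1728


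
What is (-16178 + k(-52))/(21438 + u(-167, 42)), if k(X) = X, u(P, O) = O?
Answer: -541/716 ≈ -0.75559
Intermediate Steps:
(-16178 + k(-52))/(21438 + u(-167, 42)) = (-16178 - 52)/(21438 + 42) = -16230/21480 = -16230*1/21480 = -541/716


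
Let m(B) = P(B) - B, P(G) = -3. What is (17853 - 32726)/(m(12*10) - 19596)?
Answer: 14873/19719 ≈ 0.75425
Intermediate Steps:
m(B) = -3 - B
(17853 - 32726)/(m(12*10) - 19596) = (17853 - 32726)/((-3 - 12*10) - 19596) = -14873/((-3 - 1*120) - 19596) = -14873/((-3 - 120) - 19596) = -14873/(-123 - 19596) = -14873/(-19719) = -14873*(-1/19719) = 14873/19719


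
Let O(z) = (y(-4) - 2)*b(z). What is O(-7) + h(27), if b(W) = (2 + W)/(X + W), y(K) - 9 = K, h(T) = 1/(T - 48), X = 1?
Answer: 103/42 ≈ 2.4524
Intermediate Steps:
h(T) = 1/(-48 + T)
y(K) = 9 + K
b(W) = (2 + W)/(1 + W)
O(z) = 3*(2 + z)/(1 + z) (O(z) = ((9 - 4) - 2)*((2 + z)/(1 + z)) = (5 - 2)*((2 + z)/(1 + z)) = 3*((2 + z)/(1 + z)) = 3*(2 + z)/(1 + z))
O(-7) + h(27) = 3*(2 - 7)/(1 - 7) + 1/(-48 + 27) = 3*(-5)/(-6) + 1/(-21) = 3*(-⅙)*(-5) - 1/21 = 5/2 - 1/21 = 103/42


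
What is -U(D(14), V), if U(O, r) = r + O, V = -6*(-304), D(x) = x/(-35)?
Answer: -9118/5 ≈ -1823.6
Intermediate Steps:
D(x) = -x/35 (D(x) = x*(-1/35) = -x/35)
V = 1824
U(O, r) = O + r
-U(D(14), V) = -(-1/35*14 + 1824) = -(-⅖ + 1824) = -1*9118/5 = -9118/5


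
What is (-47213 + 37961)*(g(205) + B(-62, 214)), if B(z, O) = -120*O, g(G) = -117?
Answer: 238673844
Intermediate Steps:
(-47213 + 37961)*(g(205) + B(-62, 214)) = (-47213 + 37961)*(-117 - 120*214) = -9252*(-117 - 25680) = -9252*(-25797) = 238673844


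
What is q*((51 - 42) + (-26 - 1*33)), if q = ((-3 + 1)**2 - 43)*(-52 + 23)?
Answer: -56550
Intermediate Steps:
q = 1131 (q = ((-2)**2 - 43)*(-29) = (4 - 43)*(-29) = -39*(-29) = 1131)
q*((51 - 42) + (-26 - 1*33)) = 1131*((51 - 42) + (-26 - 1*33)) = 1131*(9 + (-26 - 33)) = 1131*(9 - 59) = 1131*(-50) = -56550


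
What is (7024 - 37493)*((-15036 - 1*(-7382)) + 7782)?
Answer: -3900032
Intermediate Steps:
(7024 - 37493)*((-15036 - 1*(-7382)) + 7782) = -30469*((-15036 + 7382) + 7782) = -30469*(-7654 + 7782) = -30469*128 = -3900032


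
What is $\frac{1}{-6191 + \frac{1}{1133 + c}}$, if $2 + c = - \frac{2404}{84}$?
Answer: $- \frac{23150}{143321629} \approx -0.00016152$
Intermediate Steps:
$c = - \frac{643}{21}$ ($c = -2 - \frac{2404}{84} = -2 - \frac{601}{21} = - \frac{643}{21} \approx -30.619$)
$\frac{1}{-6191 + \frac{1}{1133 + c}} = \frac{1}{-6191 + \frac{1}{1133 - \frac{643}{21}}} = \frac{1}{-6191 + \frac{1}{\frac{23150}{21}}} = \frac{1}{-6191 + \frac{21}{23150}} = \frac{1}{- \frac{143321629}{23150}} = - \frac{23150}{143321629}$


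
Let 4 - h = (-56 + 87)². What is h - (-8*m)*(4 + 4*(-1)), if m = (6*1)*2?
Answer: -957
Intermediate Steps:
m = 12 (m = 6*2 = 12)
h = -957 (h = 4 - (-56 + 87)² = 4 - 1*31² = 4 - 1*961 = 4 - 961 = -957)
h - (-8*m)*(4 + 4*(-1)) = -957 - (-8*12)*(4 + 4*(-1)) = -957 - (-96)*(4 - 4) = -957 - (-96)*0 = -957 - 1*0 = -957 + 0 = -957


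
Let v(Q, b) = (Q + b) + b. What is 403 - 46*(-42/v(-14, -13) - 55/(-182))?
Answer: 310127/910 ≈ 340.80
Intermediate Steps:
v(Q, b) = Q + 2*b
403 - 46*(-42/v(-14, -13) - 55/(-182)) = 403 - 46*(-42/(-14 + 2*(-13)) - 55/(-182)) = 403 - 46*(-42/(-14 - 26) - 55*(-1/182)) = 403 - 46*(-42/(-40) + 55/182) = 403 - 46*(-42*(-1/40) + 55/182) = 403 - 46*(21/20 + 55/182) = 403 - 46*2461/1820 = 403 - 56603/910 = 310127/910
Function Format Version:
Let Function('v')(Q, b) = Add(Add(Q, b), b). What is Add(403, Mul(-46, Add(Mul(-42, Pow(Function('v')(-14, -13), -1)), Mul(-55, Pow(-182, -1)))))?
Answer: Rational(310127, 910) ≈ 340.80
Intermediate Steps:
Function('v')(Q, b) = Add(Q, Mul(2, b))
Add(403, Mul(-46, Add(Mul(-42, Pow(Function('v')(-14, -13), -1)), Mul(-55, Pow(-182, -1))))) = Add(403, Mul(-46, Add(Mul(-42, Pow(Add(-14, Mul(2, -13)), -1)), Mul(-55, Pow(-182, -1))))) = Add(403, Mul(-46, Add(Mul(-42, Pow(Add(-14, -26), -1)), Mul(-55, Rational(-1, 182))))) = Add(403, Mul(-46, Add(Mul(-42, Pow(-40, -1)), Rational(55, 182)))) = Add(403, Mul(-46, Add(Mul(-42, Rational(-1, 40)), Rational(55, 182)))) = Add(403, Mul(-46, Add(Rational(21, 20), Rational(55, 182)))) = Add(403, Mul(-46, Rational(2461, 1820))) = Add(403, Rational(-56603, 910)) = Rational(310127, 910)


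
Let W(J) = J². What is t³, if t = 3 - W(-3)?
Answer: -216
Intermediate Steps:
t = -6 (t = 3 - 1*(-3)² = 3 - 1*9 = 3 - 9 = -6)
t³ = (-6)³ = -216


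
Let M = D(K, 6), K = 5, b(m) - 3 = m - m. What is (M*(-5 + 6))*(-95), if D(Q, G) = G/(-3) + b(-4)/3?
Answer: 95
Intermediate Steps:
b(m) = 3 (b(m) = 3 + (m - m) = 3 + 0 = 3)
D(Q, G) = 1 - G/3 (D(Q, G) = G/(-3) + 3/3 = G*(-⅓) + 3*(⅓) = -G/3 + 1 = 1 - G/3)
M = -1 (M = 1 - ⅓*6 = 1 - 2 = -1)
(M*(-5 + 6))*(-95) = -(-5 + 6)*(-95) = -1*1*(-95) = -1*(-95) = 95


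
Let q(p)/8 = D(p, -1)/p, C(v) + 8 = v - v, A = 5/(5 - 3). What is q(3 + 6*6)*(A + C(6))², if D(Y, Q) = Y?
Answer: 242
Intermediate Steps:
A = 5/2 ≈ 2.5000
C(v) = -8 (C(v) = -8 + (v - v) = -8 + 0 = -8)
q(p) = 8 (q(p) = 8*(p/p) = 8*1 = 8)
q(3 + 6*6)*(A + C(6))² = 8*(5/2 - 8)² = 8*(-11/2)² = 8*(121/4) = 242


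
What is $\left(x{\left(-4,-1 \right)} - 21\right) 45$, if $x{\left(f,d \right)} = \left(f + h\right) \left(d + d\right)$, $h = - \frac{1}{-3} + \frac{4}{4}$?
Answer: $-705$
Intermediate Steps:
$h = \frac{4}{3}$ ($h = \left(-1\right) \left(- \frac{1}{3}\right) + 4 \cdot \frac{1}{4} = \frac{1}{3} + 1 = \frac{4}{3} \approx 1.3333$)
$x{\left(f,d \right)} = 2 d \left(\frac{4}{3} + f\right)$ ($x{\left(f,d \right)} = \left(f + \frac{4}{3}\right) \left(d + d\right) = \left(\frac{4}{3} + f\right) 2 d = 2 d \left(\frac{4}{3} + f\right)$)
$\left(x{\left(-4,-1 \right)} - 21\right) 45 = \left(\frac{2}{3} \left(-1\right) \left(4 + 3 \left(-4\right)\right) - 21\right) 45 = \left(\frac{2}{3} \left(-1\right) \left(4 - 12\right) - 21\right) 45 = \left(\frac{2}{3} \left(-1\right) \left(-8\right) - 21\right) 45 = \left(\frac{16}{3} - 21\right) 45 = \left(- \frac{47}{3}\right) 45 = -705$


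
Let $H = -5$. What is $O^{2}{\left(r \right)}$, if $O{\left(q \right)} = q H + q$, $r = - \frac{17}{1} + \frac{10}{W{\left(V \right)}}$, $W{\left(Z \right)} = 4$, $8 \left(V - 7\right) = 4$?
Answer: $3364$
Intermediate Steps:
$V = \frac{15}{2}$ ($V = 7 + \frac{1}{8} \cdot 4 = 7 + \frac{1}{2} = \frac{15}{2} \approx 7.5$)
$r = - \frac{29}{2}$ ($r = - \frac{17}{1} + \frac{10}{4} = \left(-17\right) 1 + 10 \cdot \frac{1}{4} = -17 + \frac{5}{2} = - \frac{29}{2} \approx -14.5$)
$O{\left(q \right)} = - 4 q$ ($O{\left(q \right)} = q \left(-5\right) + q = - 5 q + q = - 4 q$)
$O^{2}{\left(r \right)} = \left(\left(-4\right) \left(- \frac{29}{2}\right)\right)^{2} = 58^{2} = 3364$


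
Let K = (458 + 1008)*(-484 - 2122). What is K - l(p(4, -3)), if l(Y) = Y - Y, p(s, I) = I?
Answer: -3820396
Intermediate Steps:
l(Y) = 0
K = -3820396 (K = 1466*(-2606) = -3820396)
K - l(p(4, -3)) = -3820396 - 1*0 = -3820396 + 0 = -3820396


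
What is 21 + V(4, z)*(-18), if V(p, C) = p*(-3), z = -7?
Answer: 237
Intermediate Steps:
V(p, C) = -3*p
21 + V(4, z)*(-18) = 21 - 3*4*(-18) = 21 - 12*(-18) = 21 + 216 = 237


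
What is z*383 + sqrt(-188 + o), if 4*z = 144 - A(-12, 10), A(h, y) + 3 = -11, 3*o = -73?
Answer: 30257/2 + 7*I*sqrt(39)/3 ≈ 15129.0 + 14.572*I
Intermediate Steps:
o = -73/3 (o = (1/3)*(-73) = -73/3 ≈ -24.333)
A(h, y) = -14 (A(h, y) = -3 - 11 = -14)
z = 79/2 (z = (144 - 1*(-14))/4 = (144 + 14)/4 = (1/4)*158 = 79/2 ≈ 39.500)
z*383 + sqrt(-188 + o) = (79/2)*383 + sqrt(-188 - 73/3) = 30257/2 + sqrt(-637/3) = 30257/2 + 7*I*sqrt(39)/3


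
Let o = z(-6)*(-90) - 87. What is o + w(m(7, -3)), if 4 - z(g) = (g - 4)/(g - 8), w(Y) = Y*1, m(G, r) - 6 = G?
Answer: -2588/7 ≈ -369.71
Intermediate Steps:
m(G, r) = 6 + G
w(Y) = Y
z(g) = 4 - (-4 + g)/(-8 + g) (z(g) = 4 - (g - 4)/(g - 8) = 4 - (-4 + g)/(-8 + g))
o = -2679/7 (o = ((-28 + 3*(-6))/(-8 - 6))*(-90) - 87 = ((-28 - 18)/(-14))*(-90) - 87 = -1/14*(-46)*(-90) - 87 = (23/7)*(-90) - 87 = -2070/7 - 87 = -2679/7 ≈ -382.71)
o + w(m(7, -3)) = -2679/7 + (6 + 7) = -2679/7 + 13 = -2588/7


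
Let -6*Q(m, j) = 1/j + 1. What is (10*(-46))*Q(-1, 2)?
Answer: 115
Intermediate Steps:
Q(m, j) = -⅙ - 1/(6*j) (Q(m, j) = -(1/j + 1)/6 = -(1 + 1/j)/6 = -⅙ - 1/(6*j))
(10*(-46))*Q(-1, 2) = (10*(-46))*((⅙)*(-1 - 1*2)/2) = -230*(-1 - 2)/(3*2) = -230*(-3)/(3*2) = -460*(-¼) = 115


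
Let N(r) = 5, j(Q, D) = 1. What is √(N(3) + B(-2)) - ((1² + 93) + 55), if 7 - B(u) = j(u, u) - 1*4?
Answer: -149 + √15 ≈ -145.13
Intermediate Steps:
B(u) = 10 (B(u) = 7 - (1 - 1*4) = 7 - (1 - 4) = 7 - 1*(-3) = 7 + 3 = 10)
√(N(3) + B(-2)) - ((1² + 93) + 55) = √(5 + 10) - ((1² + 93) + 55) = √15 - ((1 + 93) + 55) = √15 - (94 + 55) = √15 - 1*149 = √15 - 149 = -149 + √15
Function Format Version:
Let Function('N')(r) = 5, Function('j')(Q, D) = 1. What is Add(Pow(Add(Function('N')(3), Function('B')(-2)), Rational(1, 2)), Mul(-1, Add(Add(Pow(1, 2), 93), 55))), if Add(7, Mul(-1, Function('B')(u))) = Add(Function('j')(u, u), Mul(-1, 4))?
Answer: Add(-149, Pow(15, Rational(1, 2))) ≈ -145.13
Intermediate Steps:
Function('B')(u) = 10 (Function('B')(u) = Add(7, Mul(-1, Add(1, Mul(-1, 4)))) = Add(7, Mul(-1, Add(1, -4))) = Add(7, Mul(-1, -3)) = Add(7, 3) = 10)
Add(Pow(Add(Function('N')(3), Function('B')(-2)), Rational(1, 2)), Mul(-1, Add(Add(Pow(1, 2), 93), 55))) = Add(Pow(Add(5, 10), Rational(1, 2)), Mul(-1, Add(Add(Pow(1, 2), 93), 55))) = Add(Pow(15, Rational(1, 2)), Mul(-1, Add(Add(1, 93), 55))) = Add(Pow(15, Rational(1, 2)), Mul(-1, Add(94, 55))) = Add(Pow(15, Rational(1, 2)), Mul(-1, 149)) = Add(Pow(15, Rational(1, 2)), -149) = Add(-149, Pow(15, Rational(1, 2)))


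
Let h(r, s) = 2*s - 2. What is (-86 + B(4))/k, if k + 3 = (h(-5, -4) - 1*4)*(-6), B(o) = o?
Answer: -82/81 ≈ -1.0123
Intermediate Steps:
h(r, s) = -2 + 2*s
k = 81 (k = -3 + ((-2 + 2*(-4)) - 1*4)*(-6) = -3 + ((-2 - 8) - 4)*(-6) = -3 + (-10 - 4)*(-6) = -3 - 14*(-6) = -3 + 84 = 81)
(-86 + B(4))/k = (-86 + 4)/81 = -82*1/81 = -82/81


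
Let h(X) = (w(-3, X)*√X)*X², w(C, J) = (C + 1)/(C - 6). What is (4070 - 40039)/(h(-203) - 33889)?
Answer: 98735228721/1471949134973 + 26680437378*I*√203/1471949134973 ≈ 0.067078 + 0.25825*I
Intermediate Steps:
w(C, J) = (1 + C)/(-6 + C)
h(X) = 2*X^(5/2)/9 (h(X) = (((1 - 3)/(-6 - 3))*√X)*X² = ((-2/(-9))*√X)*X² = ((-⅑*(-2))*√X)*X² = (2*√X/9)*X² = 2*X^(5/2)/9)
(4070 - 40039)/(h(-203) - 33889) = (4070 - 40039)/(2*(-203)^(5/2)/9 - 33889) = -35969/(2*(41209*I*√203)/9 - 33889) = -35969/(82418*I*√203/9 - 33889) = -35969/(-33889 + 82418*I*√203/9)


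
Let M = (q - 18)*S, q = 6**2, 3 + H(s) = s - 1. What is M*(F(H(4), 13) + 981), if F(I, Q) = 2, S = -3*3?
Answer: -159246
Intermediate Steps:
H(s) = -4 + s (H(s) = -3 + (s - 1) = -3 + (-1 + s) = -4 + s)
S = -9
q = 36
M = -162 (M = (36 - 18)*(-9) = 18*(-9) = -162)
M*(F(H(4), 13) + 981) = -162*(2 + 981) = -162*983 = -159246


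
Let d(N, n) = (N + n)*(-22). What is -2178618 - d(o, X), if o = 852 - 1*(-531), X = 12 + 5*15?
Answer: -2146278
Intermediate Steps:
X = 87 (X = 12 + 75 = 87)
o = 1383 (o = 852 + 531 = 1383)
d(N, n) = -22*N - 22*n
-2178618 - d(o, X) = -2178618 - (-22*1383 - 22*87) = -2178618 - (-30426 - 1914) = -2178618 - 1*(-32340) = -2178618 + 32340 = -2146278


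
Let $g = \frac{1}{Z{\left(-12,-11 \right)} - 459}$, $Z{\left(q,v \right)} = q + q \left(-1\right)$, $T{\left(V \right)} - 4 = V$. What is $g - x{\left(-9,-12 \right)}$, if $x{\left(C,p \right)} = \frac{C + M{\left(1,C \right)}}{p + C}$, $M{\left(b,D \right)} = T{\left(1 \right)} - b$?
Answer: $- \frac{772}{3213} \approx -0.24027$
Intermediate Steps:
$T{\left(V \right)} = 4 + V$
$Z{\left(q,v \right)} = 0$ ($Z{\left(q,v \right)} = q - q = 0$)
$M{\left(b,D \right)} = 5 - b$ ($M{\left(b,D \right)} = \left(4 + 1\right) - b = 5 - b$)
$x{\left(C,p \right)} = \frac{4 + C}{C + p}$ ($x{\left(C,p \right)} = \frac{C + \left(5 - 1\right)}{p + C} = \frac{C + \left(5 - 1\right)}{C + p} = \frac{C + 4}{C + p} = \frac{4 + C}{C + p}$)
$g = - \frac{1}{459}$ ($g = \frac{1}{0 - 459} = \frac{1}{-459} = - \frac{1}{459} \approx -0.0021787$)
$g - x{\left(-9,-12 \right)} = - \frac{1}{459} - \frac{4 - 9}{-9 - 12} = - \frac{1}{459} - \frac{1}{-21} \left(-5\right) = - \frac{1}{459} - \left(- \frac{1}{21}\right) \left(-5\right) = - \frac{1}{459} - \frac{5}{21} = - \frac{772}{3213}$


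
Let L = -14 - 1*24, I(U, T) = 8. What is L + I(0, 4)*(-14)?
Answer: -150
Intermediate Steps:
L = -38 (L = -14 - 24 = -38)
L + I(0, 4)*(-14) = -38 + 8*(-14) = -38 - 112 = -150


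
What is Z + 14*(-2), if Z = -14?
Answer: -42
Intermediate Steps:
Z + 14*(-2) = -14 + 14*(-2) = -14 - 28 = -42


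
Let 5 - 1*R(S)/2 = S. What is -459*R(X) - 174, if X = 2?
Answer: -2928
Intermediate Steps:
R(S) = 10 - 2*S
-459*R(X) - 174 = -459*(10 - 2*2) - 174 = -459*(10 - 4) - 174 = -459*6 - 174 = -2754 - 174 = -2928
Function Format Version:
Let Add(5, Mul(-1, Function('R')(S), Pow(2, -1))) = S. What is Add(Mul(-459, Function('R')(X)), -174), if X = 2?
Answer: -2928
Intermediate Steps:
Function('R')(S) = Add(10, Mul(-2, S))
Add(Mul(-459, Function('R')(X)), -174) = Add(Mul(-459, Add(10, Mul(-2, 2))), -174) = Add(Mul(-459, Add(10, -4)), -174) = Add(Mul(-459, 6), -174) = Add(-2754, -174) = -2928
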